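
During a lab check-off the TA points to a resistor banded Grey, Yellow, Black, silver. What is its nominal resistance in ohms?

84 Ω

Grey → 8 (first significant figure)
Yellow → 4 (second significant figure)
Black → ×1 multiplier
84 × 1 = 84 Ω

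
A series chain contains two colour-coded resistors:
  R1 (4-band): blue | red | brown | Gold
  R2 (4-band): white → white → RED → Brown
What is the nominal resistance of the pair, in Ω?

10520 Ω

R1: blue, red → 62; brown ×10 → 620 Ω.
R2: white, white → 99; red ×10^2 → 9900 Ω.
Series: 620 + 9900 = 10520 Ω.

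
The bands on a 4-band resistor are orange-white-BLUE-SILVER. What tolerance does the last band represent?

±10%

The last band, silver, is the tolerance band.
Silver corresponds to ±10%.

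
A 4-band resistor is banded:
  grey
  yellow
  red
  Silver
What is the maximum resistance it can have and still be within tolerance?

9240 Ω

Grey → 8 (first significant figure)
Yellow → 4 (second significant figure)
Red → ×10^2 multiplier
Silver → ±10% tolerance
84 × 100 = 8400 Ω
Maximum = 8400 × (1 + 10/100) = 9240 Ω.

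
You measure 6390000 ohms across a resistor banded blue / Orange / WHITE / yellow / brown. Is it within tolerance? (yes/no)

yes

Blue → 6 (first significant figure)
Orange → 3 (second significant figure)
White → 9 (third significant figure)
Yellow → ×10^4 multiplier
Brown → ±1% tolerance
639 × 10000 = 6390000 Ω
Allowed range: 6326100 Ω to 6453900 Ω.
6390000 ohms lies inside that range.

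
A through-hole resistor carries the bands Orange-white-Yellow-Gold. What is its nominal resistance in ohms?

Orange → 3 (first significant figure)
White → 9 (second significant figure)
Yellow → ×10^4 multiplier
39 × 10000 = 390000 Ω

390000 Ω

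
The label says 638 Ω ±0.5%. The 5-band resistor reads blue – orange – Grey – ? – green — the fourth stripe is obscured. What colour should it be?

638 Ω = 638 × 10^0.
The fourth band is the multiplier, 10^0, which is black.

black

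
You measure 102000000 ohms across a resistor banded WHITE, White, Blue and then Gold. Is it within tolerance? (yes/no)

yes

White → 9 (first significant figure)
White → 9 (second significant figure)
Blue → ×10^6 multiplier
Gold → ±5% tolerance
99 × 1000000 = 99000000 Ω
Allowed range: 94050000 Ω to 103950000 Ω.
102000000 ohms lies inside that range.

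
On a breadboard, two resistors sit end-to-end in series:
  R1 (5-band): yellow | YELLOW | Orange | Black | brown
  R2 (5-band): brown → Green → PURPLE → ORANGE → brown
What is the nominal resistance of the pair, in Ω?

157443 Ω

R1: yellow, yellow, orange → 443; black ×1 → 443 Ω.
R2: brown, green, violet → 157; orange ×10^3 → 157000 Ω.
Series: 443 + 157000 = 157443 Ω.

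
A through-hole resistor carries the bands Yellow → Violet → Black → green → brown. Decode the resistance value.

47000000 Ω

Yellow → 4 (first significant figure)
Violet → 7 (second significant figure)
Black → 0 (third significant figure)
Green → ×10^5 multiplier
470 × 100000 = 47000000 Ω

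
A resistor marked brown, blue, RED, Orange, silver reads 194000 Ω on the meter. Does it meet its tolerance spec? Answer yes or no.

Brown → 1 (first significant figure)
Blue → 6 (second significant figure)
Red → 2 (third significant figure)
Orange → ×10^3 multiplier
Silver → ±10% tolerance
162 × 1000 = 162000 Ω
Allowed range: 145800 Ω to 178200 Ω.
194000 Ω lies outside that range.

no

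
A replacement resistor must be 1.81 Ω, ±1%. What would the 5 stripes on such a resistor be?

1.81 Ω = 181 × 10^-2.
1 → brown
8 → grey
1 → brown
Multiplier 10^-2 → silver.
±1% tolerance → brown.

brown, grey, brown, silver, brown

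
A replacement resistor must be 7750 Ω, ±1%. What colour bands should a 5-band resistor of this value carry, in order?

violet, violet, green, brown, brown

7750 Ω = 775 × 10^1.
7 → violet
7 → violet
5 → green
Multiplier 10^1 → brown.
±1% tolerance → brown.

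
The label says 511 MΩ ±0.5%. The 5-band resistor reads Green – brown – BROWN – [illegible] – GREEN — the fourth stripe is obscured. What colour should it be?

blue

511000000 Ω = 511 × 10^6.
The fourth band is the multiplier, 10^6, which is blue.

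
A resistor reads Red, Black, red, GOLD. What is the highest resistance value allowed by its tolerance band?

2100 Ω

Red → 2 (first significant figure)
Black → 0 (second significant figure)
Red → ×10^2 multiplier
Gold → ±5% tolerance
20 × 100 = 2000 Ω
Highest = 2000 × (1 + 5/100) = 2100 Ω.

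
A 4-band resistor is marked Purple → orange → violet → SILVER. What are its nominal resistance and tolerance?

730000000 Ω ±10%

Violet → 7 (first significant figure)
Orange → 3 (second significant figure)
Violet → ×10^7 multiplier
Silver → ±10% tolerance
73 × 10000000 = 730000000 Ω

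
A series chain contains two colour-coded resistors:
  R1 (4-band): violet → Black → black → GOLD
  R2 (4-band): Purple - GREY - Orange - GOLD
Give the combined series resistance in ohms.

78070 Ω

R1: violet, black → 70; black ×1 → 70 Ω.
R2: violet, grey → 78; orange ×10^3 → 78000 Ω.
Series: 70 + 78000 = 78070 Ω.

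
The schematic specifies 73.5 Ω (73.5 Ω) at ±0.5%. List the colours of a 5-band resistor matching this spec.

violet, orange, green, gold, green

73.5 Ω = 735 × 10^-1.
7 → violet
3 → orange
5 → green
Multiplier 10^-1 → gold.
±0.5% tolerance → green.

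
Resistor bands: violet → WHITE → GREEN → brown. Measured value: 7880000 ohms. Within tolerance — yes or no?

yes

Violet → 7 (first significant figure)
White → 9 (second significant figure)
Green → ×10^5 multiplier
Brown → ±1% tolerance
79 × 100000 = 7900000 Ω
Allowed range: 7821000 Ω to 7979000 Ω.
7880000 ohms lies inside that range.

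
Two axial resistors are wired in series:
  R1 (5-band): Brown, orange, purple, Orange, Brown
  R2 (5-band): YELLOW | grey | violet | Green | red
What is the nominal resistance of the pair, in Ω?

48837000 Ω

R1: brown, orange, violet → 137; orange ×10^3 → 137000 Ω.
R2: yellow, grey, violet → 487; green ×10^5 → 48700000 Ω.
Series: 137000 + 48700000 = 48837000 Ω.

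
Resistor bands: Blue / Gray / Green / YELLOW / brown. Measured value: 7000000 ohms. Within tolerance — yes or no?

Blue → 6 (first significant figure)
Grey → 8 (second significant figure)
Green → 5 (third significant figure)
Yellow → ×10^4 multiplier
Brown → ±1% tolerance
685 × 10000 = 6850000 Ω
Allowed range: 6781500 Ω to 6918500 Ω.
7000000 ohms lies outside that range.

no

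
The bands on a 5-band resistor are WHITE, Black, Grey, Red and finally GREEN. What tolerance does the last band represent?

±0.5%

The last band, green, is the tolerance band.
Green corresponds to ±0.5%.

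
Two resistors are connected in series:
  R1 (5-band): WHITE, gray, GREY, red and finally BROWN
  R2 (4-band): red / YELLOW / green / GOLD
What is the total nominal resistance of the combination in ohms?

R1: white, grey, grey → 988; red ×10^2 → 98800 Ω.
R2: red, yellow → 24; green ×10^5 → 2400000 Ω.
Series: 98800 + 2400000 = 2498800 Ω.

2498800 Ω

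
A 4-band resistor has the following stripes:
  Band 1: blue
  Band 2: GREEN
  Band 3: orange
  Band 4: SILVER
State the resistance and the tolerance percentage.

65000 Ω ±10%

Blue → 6 (first significant figure)
Green → 5 (second significant figure)
Orange → ×10^3 multiplier
Silver → ±10% tolerance
65 × 1000 = 65000 Ω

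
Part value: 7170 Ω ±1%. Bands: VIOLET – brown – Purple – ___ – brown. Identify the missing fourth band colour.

7170 Ω = 717 × 10^1.
The fourth band is the multiplier, 10^1, which is brown.

brown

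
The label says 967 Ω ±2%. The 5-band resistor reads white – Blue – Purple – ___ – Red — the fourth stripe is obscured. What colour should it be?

967 Ω = 967 × 10^0.
The fourth band is the multiplier, 10^0, which is black.

black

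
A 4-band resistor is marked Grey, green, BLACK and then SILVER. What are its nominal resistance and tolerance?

Grey → 8 (first significant figure)
Green → 5 (second significant figure)
Black → ×1 multiplier
Silver → ±10% tolerance
85 × 1 = 85 Ω

85 Ω ±10%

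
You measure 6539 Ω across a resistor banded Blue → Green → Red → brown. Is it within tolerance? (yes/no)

Blue → 6 (first significant figure)
Green → 5 (second significant figure)
Red → ×10^2 multiplier
Brown → ±1% tolerance
65 × 100 = 6500 Ω
Allowed range: 6435 Ω to 6565 Ω.
6539 Ω lies inside that range.

yes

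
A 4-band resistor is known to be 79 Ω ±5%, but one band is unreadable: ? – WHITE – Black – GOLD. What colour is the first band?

violet

79 Ω = 79 × 10^0.
The first band gives digit 7 of the significand, and 7 is violet.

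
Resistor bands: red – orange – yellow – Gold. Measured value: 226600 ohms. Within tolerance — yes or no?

Red → 2 (first significant figure)
Orange → 3 (second significant figure)
Yellow → ×10^4 multiplier
Gold → ±5% tolerance
23 × 10000 = 230000 Ω
Allowed range: 218500 Ω to 241500 Ω.
226600 ohms lies inside that range.

yes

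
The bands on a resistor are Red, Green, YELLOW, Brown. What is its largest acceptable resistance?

Red → 2 (first significant figure)
Green → 5 (second significant figure)
Yellow → ×10^4 multiplier
Brown → ±1% tolerance
25 × 10000 = 250000 Ω
Largest = 250000 × (1 + 1/100) = 252500 Ω.

252500 Ω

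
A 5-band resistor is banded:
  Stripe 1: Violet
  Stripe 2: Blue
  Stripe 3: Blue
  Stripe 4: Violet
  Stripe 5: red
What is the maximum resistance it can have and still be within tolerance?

7813200000 Ω

Violet → 7 (first significant figure)
Blue → 6 (second significant figure)
Blue → 6 (third significant figure)
Violet → ×10^7 multiplier
Red → ±2% tolerance
766 × 10000000 = 7660000000 Ω
Maximum = 7660000000 × (1 + 2/100) = 7813200000 Ω.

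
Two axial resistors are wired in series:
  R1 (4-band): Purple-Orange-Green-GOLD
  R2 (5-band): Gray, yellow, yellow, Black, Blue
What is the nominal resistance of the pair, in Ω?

R1: violet, orange → 73; green ×10^5 → 7300000 Ω.
R2: grey, yellow, yellow → 844; black ×1 → 844 Ω.
Series: 7300000 + 844 = 7300844 Ω.

7300844 Ω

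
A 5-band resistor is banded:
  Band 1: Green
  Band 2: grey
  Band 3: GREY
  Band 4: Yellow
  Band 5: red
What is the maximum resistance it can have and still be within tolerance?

5997600 Ω

Green → 5 (first significant figure)
Grey → 8 (second significant figure)
Grey → 8 (third significant figure)
Yellow → ×10^4 multiplier
Red → ±2% tolerance
588 × 10000 = 5880000 Ω
Maximum = 5880000 × (1 + 2/100) = 5997600 Ω.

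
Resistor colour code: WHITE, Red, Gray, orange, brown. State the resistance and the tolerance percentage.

White → 9 (first significant figure)
Red → 2 (second significant figure)
Grey → 8 (third significant figure)
Orange → ×10^3 multiplier
Brown → ±1% tolerance
928 × 1000 = 928000 Ω

928000 Ω ±1%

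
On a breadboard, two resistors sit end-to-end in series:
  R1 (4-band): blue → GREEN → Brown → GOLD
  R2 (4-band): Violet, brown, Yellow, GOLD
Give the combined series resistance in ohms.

710650 Ω

R1: blue, green → 65; brown ×10 → 650 Ω.
R2: violet, brown → 71; yellow ×10^4 → 710000 Ω.
Series: 650 + 710000 = 710650 Ω.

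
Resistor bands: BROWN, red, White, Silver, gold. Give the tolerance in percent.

The last band, gold, is the tolerance band.
Gold corresponds to ±5%.

±5%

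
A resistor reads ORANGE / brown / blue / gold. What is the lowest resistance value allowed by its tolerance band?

Orange → 3 (first significant figure)
Brown → 1 (second significant figure)
Blue → ×10^6 multiplier
Gold → ±5% tolerance
31 × 1000000 = 31000000 Ω
Lowest = 31000000 × (1 − 5/100) = 29450000 Ω.

29450000 Ω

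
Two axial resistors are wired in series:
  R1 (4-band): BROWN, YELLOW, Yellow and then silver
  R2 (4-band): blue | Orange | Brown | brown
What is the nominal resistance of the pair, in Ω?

140630 Ω

R1: brown, yellow → 14; yellow ×10^4 → 140000 Ω.
R2: blue, orange → 63; brown ×10 → 630 Ω.
Series: 140000 + 630 = 140630 Ω.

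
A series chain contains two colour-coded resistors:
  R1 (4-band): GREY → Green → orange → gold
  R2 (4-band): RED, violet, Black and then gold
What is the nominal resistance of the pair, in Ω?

85027 Ω

R1: grey, green → 85; orange ×10^3 → 85000 Ω.
R2: red, violet → 27; black ×1 → 27 Ω.
Series: 85000 + 27 = 85027 Ω.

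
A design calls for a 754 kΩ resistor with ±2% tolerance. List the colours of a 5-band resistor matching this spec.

754000 Ω = 754 × 10^3.
7 → violet
5 → green
4 → yellow
Multiplier 10^3 → orange.
±2% tolerance → red.

violet, green, yellow, orange, red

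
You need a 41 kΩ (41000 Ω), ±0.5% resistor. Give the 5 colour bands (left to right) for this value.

41000 Ω = 410 × 10^2.
4 → yellow
1 → brown
0 → black
Multiplier 10^2 → red.
±0.5% tolerance → green.

yellow, brown, black, red, green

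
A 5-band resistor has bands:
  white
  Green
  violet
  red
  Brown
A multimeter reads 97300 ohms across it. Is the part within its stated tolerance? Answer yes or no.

White → 9 (first significant figure)
Green → 5 (second significant figure)
Violet → 7 (third significant figure)
Red → ×10^2 multiplier
Brown → ±1% tolerance
957 × 100 = 95700 Ω
Allowed range: 94743 Ω to 96657 Ω.
97300 ohms lies outside that range.

no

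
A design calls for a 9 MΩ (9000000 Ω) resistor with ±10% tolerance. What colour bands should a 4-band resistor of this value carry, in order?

white, black, green, silver

9000000 Ω = 90 × 10^5.
9 → white
0 → black
Multiplier 10^5 → green.
±10% tolerance → silver.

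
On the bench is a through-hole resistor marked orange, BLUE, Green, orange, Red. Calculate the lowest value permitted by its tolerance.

357700 Ω

Orange → 3 (first significant figure)
Blue → 6 (second significant figure)
Green → 5 (third significant figure)
Orange → ×10^3 multiplier
Red → ±2% tolerance
365 × 1000 = 365000 Ω
Lowest = 365000 × (1 − 2/100) = 357700 Ω.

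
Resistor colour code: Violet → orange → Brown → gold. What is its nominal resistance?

730 Ω

Violet → 7 (first significant figure)
Orange → 3 (second significant figure)
Brown → ×10 multiplier
73 × 10 = 730 Ω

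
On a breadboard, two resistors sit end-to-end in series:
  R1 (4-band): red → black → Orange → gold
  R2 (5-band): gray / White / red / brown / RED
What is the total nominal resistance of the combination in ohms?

28920 Ω

R1: red, black → 20; orange ×10^3 → 20000 Ω.
R2: grey, white, red → 892; brown ×10 → 8920 Ω.
Series: 20000 + 8920 = 28920 Ω.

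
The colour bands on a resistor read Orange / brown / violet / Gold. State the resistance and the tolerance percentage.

Orange → 3 (first significant figure)
Brown → 1 (second significant figure)
Violet → ×10^7 multiplier
Gold → ±5% tolerance
31 × 10000000 = 310000000 Ω

310000000 Ω ±5%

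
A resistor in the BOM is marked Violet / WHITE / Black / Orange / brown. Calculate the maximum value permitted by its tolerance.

797900 Ω

Violet → 7 (first significant figure)
White → 9 (second significant figure)
Black → 0 (third significant figure)
Orange → ×10^3 multiplier
Brown → ±1% tolerance
790 × 1000 = 790000 Ω
Maximum = 790000 × (1 + 1/100) = 797900 Ω.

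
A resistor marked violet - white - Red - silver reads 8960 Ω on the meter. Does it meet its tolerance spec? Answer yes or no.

Violet → 7 (first significant figure)
White → 9 (second significant figure)
Red → ×10^2 multiplier
Silver → ±10% tolerance
79 × 100 = 7900 Ω
Allowed range: 7110 Ω to 8690 Ω.
8960 Ω lies outside that range.

no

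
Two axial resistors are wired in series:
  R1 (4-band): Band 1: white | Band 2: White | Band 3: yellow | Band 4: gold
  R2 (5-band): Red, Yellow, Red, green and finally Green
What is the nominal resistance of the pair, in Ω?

R1: white, white → 99; yellow ×10^4 → 990000 Ω.
R2: red, yellow, red → 242; green ×10^5 → 24200000 Ω.
Series: 990000 + 24200000 = 25190000 Ω.

25190000 Ω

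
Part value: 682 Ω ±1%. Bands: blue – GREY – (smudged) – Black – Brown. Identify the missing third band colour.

red

682 Ω = 682 × 10^0.
The third band gives digit 2 of the significand, and 2 is red.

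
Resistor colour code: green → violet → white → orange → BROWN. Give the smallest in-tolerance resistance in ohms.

Green → 5 (first significant figure)
Violet → 7 (second significant figure)
White → 9 (third significant figure)
Orange → ×10^3 multiplier
Brown → ±1% tolerance
579 × 1000 = 579000 Ω
Smallest = 579000 × (1 − 1/100) = 573210 Ω.

573210 Ω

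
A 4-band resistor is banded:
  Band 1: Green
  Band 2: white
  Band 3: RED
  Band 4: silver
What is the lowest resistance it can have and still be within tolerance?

5310 Ω

Green → 5 (first significant figure)
White → 9 (second significant figure)
Red → ×10^2 multiplier
Silver → ±10% tolerance
59 × 100 = 5900 Ω
Lowest = 5900 × (1 − 10/100) = 5310 Ω.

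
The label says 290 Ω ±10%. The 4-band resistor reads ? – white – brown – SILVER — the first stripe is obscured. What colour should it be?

red

290 Ω = 29 × 10^1.
The first band gives digit 2 of the significand, and 2 is red.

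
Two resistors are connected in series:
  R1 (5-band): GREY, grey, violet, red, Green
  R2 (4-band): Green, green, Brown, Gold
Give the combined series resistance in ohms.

89250 Ω

R1: grey, grey, violet → 887; red ×10^2 → 88700 Ω.
R2: green, green → 55; brown ×10 → 550 Ω.
Series: 88700 + 550 = 89250 Ω.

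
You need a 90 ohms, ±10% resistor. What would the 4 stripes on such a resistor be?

90 Ω = 90 × 10^0.
9 → white
0 → black
Multiplier 10^0 → black.
±10% tolerance → silver.

white, black, black, silver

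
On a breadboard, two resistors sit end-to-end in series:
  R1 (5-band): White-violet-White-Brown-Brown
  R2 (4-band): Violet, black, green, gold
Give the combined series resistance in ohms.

R1: white, violet, white → 979; brown ×10 → 9790 Ω.
R2: violet, black → 70; green ×10^5 → 7000000 Ω.
Series: 9790 + 7000000 = 7009790 Ω.

7009790 Ω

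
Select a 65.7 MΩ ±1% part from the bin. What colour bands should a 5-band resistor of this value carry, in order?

65700000 Ω = 657 × 10^5.
6 → blue
5 → green
7 → violet
Multiplier 10^5 → green.
±1% tolerance → brown.

blue, green, violet, green, brown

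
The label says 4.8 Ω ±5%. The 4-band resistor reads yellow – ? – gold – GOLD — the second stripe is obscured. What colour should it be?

4.8 Ω = 48 × 10^-1.
The second band gives digit 8 of the significand, and 8 is grey.

grey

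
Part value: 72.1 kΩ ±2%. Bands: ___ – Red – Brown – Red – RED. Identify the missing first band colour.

72100 Ω = 721 × 10^2.
The first band gives digit 7 of the significand, and 7 is violet.

violet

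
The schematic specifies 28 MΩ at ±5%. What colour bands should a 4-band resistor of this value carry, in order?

red, grey, blue, gold

28000000 Ω = 28 × 10^6.
2 → red
8 → grey
Multiplier 10^6 → blue.
±5% tolerance → gold.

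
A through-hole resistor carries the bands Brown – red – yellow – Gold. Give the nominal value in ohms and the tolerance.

Brown → 1 (first significant figure)
Red → 2 (second significant figure)
Yellow → ×10^4 multiplier
Gold → ±5% tolerance
12 × 10000 = 120000 Ω

120000 Ω ±5%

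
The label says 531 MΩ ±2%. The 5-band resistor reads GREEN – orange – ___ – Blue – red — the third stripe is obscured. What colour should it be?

531000000 Ω = 531 × 10^6.
The third band gives digit 1 of the significand, and 1 is brown.

brown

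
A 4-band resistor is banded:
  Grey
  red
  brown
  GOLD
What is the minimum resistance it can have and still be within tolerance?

Grey → 8 (first significant figure)
Red → 2 (second significant figure)
Brown → ×10 multiplier
Gold → ±5% tolerance
82 × 10 = 820 Ω
Minimum = 820 × (1 − 5/100) = 779 Ω.

779 Ω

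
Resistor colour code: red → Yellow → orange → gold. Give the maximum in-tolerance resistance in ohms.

25200 Ω

Red → 2 (first significant figure)
Yellow → 4 (second significant figure)
Orange → ×10^3 multiplier
Gold → ±5% tolerance
24 × 1000 = 24000 Ω
Maximum = 24000 × (1 + 5/100) = 25200 Ω.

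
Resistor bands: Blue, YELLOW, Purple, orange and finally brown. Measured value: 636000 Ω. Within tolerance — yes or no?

Blue → 6 (first significant figure)
Yellow → 4 (second significant figure)
Violet → 7 (third significant figure)
Orange → ×10^3 multiplier
Brown → ±1% tolerance
647 × 1000 = 647000 Ω
Allowed range: 640530 Ω to 653470 Ω.
636000 Ω lies outside that range.

no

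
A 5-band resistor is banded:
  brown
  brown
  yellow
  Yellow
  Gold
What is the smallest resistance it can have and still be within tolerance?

Brown → 1 (first significant figure)
Brown → 1 (second significant figure)
Yellow → 4 (third significant figure)
Yellow → ×10^4 multiplier
Gold → ±5% tolerance
114 × 10000 = 1140000 Ω
Smallest = 1140000 × (1 − 5/100) = 1083000 Ω.

1083000 Ω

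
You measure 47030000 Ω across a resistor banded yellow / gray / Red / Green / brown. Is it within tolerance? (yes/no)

no

Yellow → 4 (first significant figure)
Grey → 8 (second significant figure)
Red → 2 (third significant figure)
Green → ×10^5 multiplier
Brown → ±1% tolerance
482 × 100000 = 48200000 Ω
Allowed range: 47718000 Ω to 48682000 Ω.
47030000 Ω lies outside that range.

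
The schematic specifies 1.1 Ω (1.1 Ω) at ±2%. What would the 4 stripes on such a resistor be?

brown, brown, gold, red

1.1 Ω = 11 × 10^-1.
1 → brown
1 → brown
Multiplier 10^-1 → gold.
±2% tolerance → red.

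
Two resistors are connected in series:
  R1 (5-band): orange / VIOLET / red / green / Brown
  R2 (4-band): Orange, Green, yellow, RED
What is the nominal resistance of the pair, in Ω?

37550000 Ω

R1: orange, violet, red → 372; green ×10^5 → 37200000 Ω.
R2: orange, green → 35; yellow ×10^4 → 350000 Ω.
Series: 37200000 + 350000 = 37550000 Ω.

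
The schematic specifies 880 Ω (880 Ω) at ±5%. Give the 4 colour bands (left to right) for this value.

880 Ω = 88 × 10^1.
8 → grey
8 → grey
Multiplier 10^1 → brown.
±5% tolerance → gold.

grey, grey, brown, gold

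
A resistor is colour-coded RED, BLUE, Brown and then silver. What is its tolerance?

The last band, silver, is the tolerance band.
Silver corresponds to ±10%.

±10%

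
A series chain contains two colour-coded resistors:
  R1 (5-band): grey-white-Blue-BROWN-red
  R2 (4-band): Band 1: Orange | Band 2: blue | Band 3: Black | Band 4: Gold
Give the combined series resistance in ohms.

R1: grey, white, blue → 896; brown ×10 → 8960 Ω.
R2: orange, blue → 36; black ×1 → 36 Ω.
Series: 8960 + 36 = 8996 Ω.

8996 Ω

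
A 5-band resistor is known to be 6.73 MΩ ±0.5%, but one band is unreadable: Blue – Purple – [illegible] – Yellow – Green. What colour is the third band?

orange

6730000 Ω = 673 × 10^4.
The third band gives digit 3 of the significand, and 3 is orange.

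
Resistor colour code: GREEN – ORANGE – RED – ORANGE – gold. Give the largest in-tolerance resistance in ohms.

558600 Ω

Green → 5 (first significant figure)
Orange → 3 (second significant figure)
Red → 2 (third significant figure)
Orange → ×10^3 multiplier
Gold → ±5% tolerance
532 × 1000 = 532000 Ω
Largest = 532000 × (1 + 5/100) = 558600 Ω.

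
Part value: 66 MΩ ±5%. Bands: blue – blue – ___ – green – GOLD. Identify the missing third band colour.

black

66000000 Ω = 660 × 10^5.
The third band gives digit 0 of the significand, and 0 is black.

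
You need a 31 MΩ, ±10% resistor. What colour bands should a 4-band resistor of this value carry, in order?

31000000 Ω = 31 × 10^6.
3 → orange
1 → brown
Multiplier 10^6 → blue.
±10% tolerance → silver.

orange, brown, blue, silver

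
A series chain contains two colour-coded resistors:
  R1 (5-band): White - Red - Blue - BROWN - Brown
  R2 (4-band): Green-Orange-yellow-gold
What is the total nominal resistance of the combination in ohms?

539260 Ω

R1: white, red, blue → 926; brown ×10 → 9260 Ω.
R2: green, orange → 53; yellow ×10^4 → 530000 Ω.
Series: 9260 + 530000 = 539260 Ω.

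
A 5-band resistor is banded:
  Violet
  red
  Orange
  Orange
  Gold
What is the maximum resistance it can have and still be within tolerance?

Violet → 7 (first significant figure)
Red → 2 (second significant figure)
Orange → 3 (third significant figure)
Orange → ×10^3 multiplier
Gold → ±5% tolerance
723 × 1000 = 723000 Ω
Maximum = 723000 × (1 + 5/100) = 759150 Ω.

759150 Ω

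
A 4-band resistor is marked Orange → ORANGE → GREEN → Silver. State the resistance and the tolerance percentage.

3300000 Ω ±10%

Orange → 3 (first significant figure)
Orange → 3 (second significant figure)
Green → ×10^5 multiplier
Silver → ±10% tolerance
33 × 100000 = 3300000 Ω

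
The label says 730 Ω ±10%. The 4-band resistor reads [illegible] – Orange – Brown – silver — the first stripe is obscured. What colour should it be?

violet

730 Ω = 73 × 10^1.
The first band gives digit 7 of the significand, and 7 is violet.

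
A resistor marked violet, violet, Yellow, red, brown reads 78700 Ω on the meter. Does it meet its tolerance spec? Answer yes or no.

Violet → 7 (first significant figure)
Violet → 7 (second significant figure)
Yellow → 4 (third significant figure)
Red → ×10^2 multiplier
Brown → ±1% tolerance
774 × 100 = 77400 Ω
Allowed range: 76626 Ω to 78174 Ω.
78700 Ω lies outside that range.

no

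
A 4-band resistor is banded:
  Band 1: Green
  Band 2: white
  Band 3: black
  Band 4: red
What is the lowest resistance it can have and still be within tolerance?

Green → 5 (first significant figure)
White → 9 (second significant figure)
Black → ×1 multiplier
Red → ±2% tolerance
59 × 1 = 59 Ω
Lowest = 59 × (1 − 2/100) = 57.82 Ω.

57.82 Ω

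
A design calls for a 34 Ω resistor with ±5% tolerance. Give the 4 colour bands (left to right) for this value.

34 Ω = 34 × 10^0.
3 → orange
4 → yellow
Multiplier 10^0 → black.
±5% tolerance → gold.

orange, yellow, black, gold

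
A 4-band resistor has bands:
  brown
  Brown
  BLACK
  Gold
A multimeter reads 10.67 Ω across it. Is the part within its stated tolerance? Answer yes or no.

Brown → 1 (first significant figure)
Brown → 1 (second significant figure)
Black → ×1 multiplier
Gold → ±5% tolerance
11 × 1 = 11 Ω
Allowed range: 10.45 Ω to 11.55 Ω.
10.67 Ω lies inside that range.

yes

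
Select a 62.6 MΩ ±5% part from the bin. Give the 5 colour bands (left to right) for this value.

blue, red, blue, green, gold

62600000 Ω = 626 × 10^5.
6 → blue
2 → red
6 → blue
Multiplier 10^5 → green.
±5% tolerance → gold.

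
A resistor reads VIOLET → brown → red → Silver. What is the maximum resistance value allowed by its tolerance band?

7810 Ω

Violet → 7 (first significant figure)
Brown → 1 (second significant figure)
Red → ×10^2 multiplier
Silver → ±10% tolerance
71 × 100 = 7100 Ω
Maximum = 7100 × (1 + 10/100) = 7810 Ω.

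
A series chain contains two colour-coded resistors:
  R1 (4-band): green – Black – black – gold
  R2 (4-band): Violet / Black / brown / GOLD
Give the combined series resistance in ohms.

R1: green, black → 50; black ×1 → 50 Ω.
R2: violet, black → 70; brown ×10 → 700 Ω.
Series: 50 + 700 = 750 Ω.

750 Ω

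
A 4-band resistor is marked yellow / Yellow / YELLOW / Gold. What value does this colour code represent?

Yellow → 4 (first significant figure)
Yellow → 4 (second significant figure)
Yellow → ×10^4 multiplier
44 × 10000 = 440000 Ω

440000 Ω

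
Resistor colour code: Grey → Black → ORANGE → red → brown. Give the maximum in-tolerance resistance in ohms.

81103 Ω

Grey → 8 (first significant figure)
Black → 0 (second significant figure)
Orange → 3 (third significant figure)
Red → ×10^2 multiplier
Brown → ±1% tolerance
803 × 100 = 80300 Ω
Maximum = 80300 × (1 + 1/100) = 81103 Ω.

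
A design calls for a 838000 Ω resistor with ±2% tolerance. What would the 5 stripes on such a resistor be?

grey, orange, grey, orange, red

838000 Ω = 838 × 10^3.
8 → grey
3 → orange
8 → grey
Multiplier 10^3 → orange.
±2% tolerance → red.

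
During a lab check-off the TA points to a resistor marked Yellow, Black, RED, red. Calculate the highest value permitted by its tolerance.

4080 Ω

Yellow → 4 (first significant figure)
Black → 0 (second significant figure)
Red → ×10^2 multiplier
Red → ±2% tolerance
40 × 100 = 4000 Ω
Highest = 4000 × (1 + 2/100) = 4080 Ω.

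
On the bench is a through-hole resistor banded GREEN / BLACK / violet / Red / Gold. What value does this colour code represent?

Green → 5 (first significant figure)
Black → 0 (second significant figure)
Violet → 7 (third significant figure)
Red → ×10^2 multiplier
507 × 100 = 50700 Ω

50700 Ω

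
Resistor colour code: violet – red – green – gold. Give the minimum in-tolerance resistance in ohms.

Violet → 7 (first significant figure)
Red → 2 (second significant figure)
Green → ×10^5 multiplier
Gold → ±5% tolerance
72 × 100000 = 7200000 Ω
Minimum = 7200000 × (1 − 5/100) = 6840000 Ω.

6840000 Ω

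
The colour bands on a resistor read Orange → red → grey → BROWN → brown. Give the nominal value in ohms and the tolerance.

3280 Ω ±1%

Orange → 3 (first significant figure)
Red → 2 (second significant figure)
Grey → 8 (third significant figure)
Brown → ×10 multiplier
Brown → ±1% tolerance
328 × 10 = 3280 Ω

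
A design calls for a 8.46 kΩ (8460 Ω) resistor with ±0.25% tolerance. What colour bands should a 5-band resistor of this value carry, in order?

grey, yellow, blue, brown, blue

8460 Ω = 846 × 10^1.
8 → grey
4 → yellow
6 → blue
Multiplier 10^1 → brown.
±0.25% tolerance → blue.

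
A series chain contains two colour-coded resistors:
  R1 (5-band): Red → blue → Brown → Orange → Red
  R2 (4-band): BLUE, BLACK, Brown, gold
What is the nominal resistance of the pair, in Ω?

R1: red, blue, brown → 261; orange ×10^3 → 261000 Ω.
R2: blue, black → 60; brown ×10 → 600 Ω.
Series: 261000 + 600 = 261600 Ω.

261600 Ω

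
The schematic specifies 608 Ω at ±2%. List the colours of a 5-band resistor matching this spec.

608 Ω = 608 × 10^0.
6 → blue
0 → black
8 → grey
Multiplier 10^0 → black.
±2% tolerance → red.

blue, black, grey, black, red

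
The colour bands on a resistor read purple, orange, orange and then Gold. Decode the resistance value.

Violet → 7 (first significant figure)
Orange → 3 (second significant figure)
Orange → ×10^3 multiplier
73 × 1000 = 73000 Ω

73000 Ω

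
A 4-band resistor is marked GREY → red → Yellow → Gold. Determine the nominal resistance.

820000 Ω

Grey → 8 (first significant figure)
Red → 2 (second significant figure)
Yellow → ×10^4 multiplier
82 × 10000 = 820000 Ω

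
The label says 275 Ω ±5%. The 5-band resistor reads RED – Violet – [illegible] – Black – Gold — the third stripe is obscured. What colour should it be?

green

275 Ω = 275 × 10^0.
The third band gives digit 5 of the significand, and 5 is green.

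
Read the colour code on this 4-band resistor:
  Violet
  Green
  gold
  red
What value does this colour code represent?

7.5 Ω

Violet → 7 (first significant figure)
Green → 5 (second significant figure)
Gold → ×0.1 multiplier
75 × 0.1 = 7.5 Ω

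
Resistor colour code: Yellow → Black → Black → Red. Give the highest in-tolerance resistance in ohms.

40.8 Ω

Yellow → 4 (first significant figure)
Black → 0 (second significant figure)
Black → ×1 multiplier
Red → ±2% tolerance
40 × 1 = 40 Ω
Highest = 40 × (1 + 2/100) = 40.8 Ω.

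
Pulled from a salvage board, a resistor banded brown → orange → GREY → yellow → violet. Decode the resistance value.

1380000 Ω

Brown → 1 (first significant figure)
Orange → 3 (second significant figure)
Grey → 8 (third significant figure)
Yellow → ×10^4 multiplier
138 × 10000 = 1380000 Ω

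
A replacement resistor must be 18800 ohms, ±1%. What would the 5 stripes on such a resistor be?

18800 Ω = 188 × 10^2.
1 → brown
8 → grey
8 → grey
Multiplier 10^2 → red.
±1% tolerance → brown.

brown, grey, grey, red, brown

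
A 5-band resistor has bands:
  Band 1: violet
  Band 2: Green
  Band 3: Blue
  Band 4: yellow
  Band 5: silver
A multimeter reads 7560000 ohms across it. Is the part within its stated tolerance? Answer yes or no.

yes

Violet → 7 (first significant figure)
Green → 5 (second significant figure)
Blue → 6 (third significant figure)
Yellow → ×10^4 multiplier
Silver → ±10% tolerance
756 × 10000 = 7560000 Ω
Allowed range: 6804000 Ω to 8316000 Ω.
7560000 ohms lies inside that range.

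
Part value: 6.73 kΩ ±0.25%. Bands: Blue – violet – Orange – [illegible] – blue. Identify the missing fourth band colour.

brown

6730 Ω = 673 × 10^1.
The fourth band is the multiplier, 10^1, which is brown.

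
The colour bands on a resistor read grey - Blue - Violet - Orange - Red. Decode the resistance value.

867000 Ω

Grey → 8 (first significant figure)
Blue → 6 (second significant figure)
Violet → 7 (third significant figure)
Orange → ×10^3 multiplier
867 × 1000 = 867000 Ω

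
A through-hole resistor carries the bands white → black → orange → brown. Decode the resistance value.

90000 Ω

White → 9 (first significant figure)
Black → 0 (second significant figure)
Orange → ×10^3 multiplier
90 × 1000 = 90000 Ω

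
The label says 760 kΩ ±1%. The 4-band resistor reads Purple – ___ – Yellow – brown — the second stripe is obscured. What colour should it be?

blue

760000 Ω = 76 × 10^4.
The second band gives digit 6 of the significand, and 6 is blue.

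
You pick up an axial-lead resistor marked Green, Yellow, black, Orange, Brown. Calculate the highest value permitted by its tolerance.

545400 Ω

Green → 5 (first significant figure)
Yellow → 4 (second significant figure)
Black → 0 (third significant figure)
Orange → ×10^3 multiplier
Brown → ±1% tolerance
540 × 1000 = 540000 Ω
Highest = 540000 × (1 + 1/100) = 545400 Ω.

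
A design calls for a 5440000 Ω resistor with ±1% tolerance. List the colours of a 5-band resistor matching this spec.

5440000 Ω = 544 × 10^4.
5 → green
4 → yellow
4 → yellow
Multiplier 10^4 → yellow.
±1% tolerance → brown.

green, yellow, yellow, yellow, brown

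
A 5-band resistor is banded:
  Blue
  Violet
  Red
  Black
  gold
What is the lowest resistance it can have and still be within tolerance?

638.4 Ω

Blue → 6 (first significant figure)
Violet → 7 (second significant figure)
Red → 2 (third significant figure)
Black → ×1 multiplier
Gold → ±5% tolerance
672 × 1 = 672 Ω
Lowest = 672 × (1 − 5/100) = 638.4 Ω.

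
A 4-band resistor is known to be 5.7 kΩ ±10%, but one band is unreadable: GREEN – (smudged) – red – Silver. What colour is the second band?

violet

5700 Ω = 57 × 10^2.
The second band gives digit 7 of the significand, and 7 is violet.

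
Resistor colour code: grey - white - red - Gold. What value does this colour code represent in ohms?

Grey → 8 (first significant figure)
White → 9 (second significant figure)
Red → ×10^2 multiplier
89 × 100 = 8900 Ω

8900 Ω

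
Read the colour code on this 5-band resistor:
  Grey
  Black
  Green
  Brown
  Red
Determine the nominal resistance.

Grey → 8 (first significant figure)
Black → 0 (second significant figure)
Green → 5 (third significant figure)
Brown → ×10 multiplier
805 × 10 = 8050 Ω

8050 Ω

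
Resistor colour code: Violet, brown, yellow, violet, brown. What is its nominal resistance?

Violet → 7 (first significant figure)
Brown → 1 (second significant figure)
Yellow → 4 (third significant figure)
Violet → ×10^7 multiplier
714 × 10000000 = 7140000000 Ω

7140000000 Ω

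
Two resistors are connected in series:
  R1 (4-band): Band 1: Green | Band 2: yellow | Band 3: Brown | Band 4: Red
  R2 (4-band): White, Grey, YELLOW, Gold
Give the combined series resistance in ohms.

980540 Ω

R1: green, yellow → 54; brown ×10 → 540 Ω.
R2: white, grey → 98; yellow ×10^4 → 980000 Ω.
Series: 540 + 980000 = 980540 Ω.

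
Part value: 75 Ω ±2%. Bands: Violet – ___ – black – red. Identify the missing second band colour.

green

75 Ω = 75 × 10^0.
The second band gives digit 5 of the significand, and 5 is green.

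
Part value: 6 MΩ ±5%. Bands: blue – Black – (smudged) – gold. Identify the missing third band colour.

6000000 Ω = 60 × 10^5.
The third band is the multiplier, 10^5, which is green.

green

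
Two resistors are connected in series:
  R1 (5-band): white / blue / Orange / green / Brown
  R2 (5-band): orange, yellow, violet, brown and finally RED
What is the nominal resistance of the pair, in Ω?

96303470 Ω

R1: white, blue, orange → 963; green ×10^5 → 96300000 Ω.
R2: orange, yellow, violet → 347; brown ×10 → 3470 Ω.
Series: 96300000 + 3470 = 96303470 Ω.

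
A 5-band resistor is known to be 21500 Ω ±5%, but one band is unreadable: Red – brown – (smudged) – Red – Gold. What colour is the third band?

green

21500 Ω = 215 × 10^2.
The third band gives digit 5 of the significand, and 5 is green.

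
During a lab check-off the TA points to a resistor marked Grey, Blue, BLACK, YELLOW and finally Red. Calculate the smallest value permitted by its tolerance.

8428000 Ω

Grey → 8 (first significant figure)
Blue → 6 (second significant figure)
Black → 0 (third significant figure)
Yellow → ×10^4 multiplier
Red → ±2% tolerance
860 × 10000 = 8600000 Ω
Smallest = 8600000 × (1 − 2/100) = 8428000 Ω.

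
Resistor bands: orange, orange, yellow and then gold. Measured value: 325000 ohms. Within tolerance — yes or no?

Orange → 3 (first significant figure)
Orange → 3 (second significant figure)
Yellow → ×10^4 multiplier
Gold → ±5% tolerance
33 × 10000 = 330000 Ω
Allowed range: 313500 Ω to 346500 Ω.
325000 ohms lies inside that range.

yes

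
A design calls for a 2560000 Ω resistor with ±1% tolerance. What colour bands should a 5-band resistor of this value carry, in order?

2560000 Ω = 256 × 10^4.
2 → red
5 → green
6 → blue
Multiplier 10^4 → yellow.
±1% tolerance → brown.

red, green, blue, yellow, brown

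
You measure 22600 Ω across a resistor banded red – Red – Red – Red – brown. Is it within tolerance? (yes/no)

Red → 2 (first significant figure)
Red → 2 (second significant figure)
Red → 2 (third significant figure)
Red → ×10^2 multiplier
Brown → ±1% tolerance
222 × 100 = 22200 Ω
Allowed range: 21978 Ω to 22422 Ω.
22600 Ω lies outside that range.

no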